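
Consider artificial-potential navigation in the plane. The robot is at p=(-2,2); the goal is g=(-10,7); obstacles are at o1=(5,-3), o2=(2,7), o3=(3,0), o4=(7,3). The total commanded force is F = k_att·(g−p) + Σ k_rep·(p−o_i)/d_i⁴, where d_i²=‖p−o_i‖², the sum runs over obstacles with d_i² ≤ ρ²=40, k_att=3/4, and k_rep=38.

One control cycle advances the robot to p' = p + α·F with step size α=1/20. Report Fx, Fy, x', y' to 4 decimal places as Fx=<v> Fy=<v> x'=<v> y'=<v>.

Fx=-6.2259 Fy=3.8404 x'=-2.3113 y'=2.1920

F_att = 3/4·(g−p) = 3/4·(-8,5) = (-6.0000,3.7500)
o1: d²=74 > ρ²=40 → inactive
o2: d²=41 > ρ²=40 → inactive
o3: d²=29 ≤ ρ²=40; F_rep = 38·(-5,2)/29² = (-0.2259,0.0904)
o4: d²=82 > ρ²=40 → inactive
F = F_att + ΣF_rep = (-6.2259,3.8404)
p' = p + 1/20·F = (-2.3113,2.1920)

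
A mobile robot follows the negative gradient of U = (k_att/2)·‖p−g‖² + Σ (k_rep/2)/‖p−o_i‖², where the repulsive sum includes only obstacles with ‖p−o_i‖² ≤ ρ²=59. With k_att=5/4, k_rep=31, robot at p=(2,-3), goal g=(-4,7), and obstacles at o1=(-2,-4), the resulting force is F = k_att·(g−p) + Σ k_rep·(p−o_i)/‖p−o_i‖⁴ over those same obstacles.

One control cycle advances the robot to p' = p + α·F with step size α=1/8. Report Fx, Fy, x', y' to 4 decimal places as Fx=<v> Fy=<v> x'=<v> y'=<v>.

Fx=-7.0709 Fy=12.6073 x'=1.1161 y'=-1.4241

F_att = 5/4·(g−p) = 5/4·(-6,10) = (-7.5000,12.5000)
o1: d²=17 ≤ ρ²=59; F_rep = 31·(4,1)/17² = (0.4291,0.1073)
F = F_att + ΣF_rep = (-7.0709,12.6073)
p' = p + 1/8·F = (1.1161,-1.4241)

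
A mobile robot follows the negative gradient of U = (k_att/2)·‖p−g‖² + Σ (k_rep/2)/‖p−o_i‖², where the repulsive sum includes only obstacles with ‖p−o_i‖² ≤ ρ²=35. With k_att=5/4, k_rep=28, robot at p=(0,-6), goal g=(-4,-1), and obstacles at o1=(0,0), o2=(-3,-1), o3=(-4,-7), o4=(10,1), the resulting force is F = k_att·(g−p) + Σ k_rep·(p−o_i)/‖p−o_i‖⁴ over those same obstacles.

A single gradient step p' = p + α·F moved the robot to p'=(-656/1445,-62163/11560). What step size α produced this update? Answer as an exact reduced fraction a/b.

α = 1/10

F_att = 5/4·(g−p) = 5/4·(-4,5) = (-5.0000,6.2500)
o1: d²=36 > ρ²=35 → inactive
o2: d²=34 ≤ ρ²=35; F_rep = 28·(3,-5)/34² = (0.0727,-0.1211)
o3: d²=17 ≤ ρ²=35; F_rep = 28·(4,1)/17² = (0.3875,0.0969)
o4: d²=149 > ρ²=35 → inactive
F = F_att + ΣF_rep = (-4.5398,6.2258)
Δp = p'−p = (-0.4540,0.6226); α = Δx/Fx = (-656/1445) / (-1312/289) = 1/10
check: Δy/Fy = (7197/11560) / (7197/1156) = 1/10 ✓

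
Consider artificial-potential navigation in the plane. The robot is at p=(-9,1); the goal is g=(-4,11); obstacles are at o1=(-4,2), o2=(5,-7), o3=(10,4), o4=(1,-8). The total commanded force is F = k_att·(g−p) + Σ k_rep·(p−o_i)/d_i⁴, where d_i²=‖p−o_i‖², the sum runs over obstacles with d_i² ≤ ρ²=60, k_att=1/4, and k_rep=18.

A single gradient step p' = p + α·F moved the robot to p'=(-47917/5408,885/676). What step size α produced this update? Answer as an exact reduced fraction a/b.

α = 1/8

F_att = 1/4·(g−p) = 1/4·(5,10) = (1.2500,2.5000)
o1: d²=26 ≤ ρ²=60; F_rep = 18·(-5,-1)/26² = (-0.1331,-0.0266)
o2: d²=260 > ρ²=60 → inactive
o3: d²=370 > ρ²=60 → inactive
o4: d²=181 > ρ²=60 → inactive
F = F_att + ΣF_rep = (1.1169,2.4734)
Δp = p'−p = (0.1396,0.3092); α = Δx/Fx = (755/5408) / (755/676) = 1/8
check: Δy/Fy = (209/676) / (418/169) = 1/8 ✓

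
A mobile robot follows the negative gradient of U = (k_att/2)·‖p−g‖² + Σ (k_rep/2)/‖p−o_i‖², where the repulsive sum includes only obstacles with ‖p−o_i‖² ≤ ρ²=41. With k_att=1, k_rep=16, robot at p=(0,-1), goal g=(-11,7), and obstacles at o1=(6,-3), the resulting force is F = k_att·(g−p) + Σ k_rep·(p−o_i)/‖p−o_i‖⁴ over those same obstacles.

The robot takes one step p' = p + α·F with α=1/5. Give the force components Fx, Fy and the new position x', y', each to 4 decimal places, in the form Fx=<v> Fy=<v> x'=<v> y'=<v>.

Fx=-11.0600 Fy=8.0200 x'=-2.2120 y'=0.6040

F_att = 1·(g−p) = 1·(-11,8) = (-11.0000,8.0000)
o1: d²=40 ≤ ρ²=41; F_rep = 16·(-6,2)/40² = (-0.0600,0.0200)
F = F_att + ΣF_rep = (-11.0600,8.0200)
p' = p + 1/5·F = (-2.2120,0.6040)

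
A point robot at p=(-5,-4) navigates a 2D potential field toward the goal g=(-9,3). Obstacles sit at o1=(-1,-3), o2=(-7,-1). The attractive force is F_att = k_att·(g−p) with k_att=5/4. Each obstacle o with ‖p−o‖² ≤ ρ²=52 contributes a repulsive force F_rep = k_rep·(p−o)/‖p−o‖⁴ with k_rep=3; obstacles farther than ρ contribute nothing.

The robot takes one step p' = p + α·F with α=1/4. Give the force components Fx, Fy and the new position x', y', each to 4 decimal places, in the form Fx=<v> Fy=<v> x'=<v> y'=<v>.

F_att = 5/4·(g−p) = 5/4·(-4,7) = (-5.0000,8.7500)
o1: d²=17 ≤ ρ²=52; F_rep = 3·(-4,-1)/17² = (-0.0415,-0.0104)
o2: d²=13 ≤ ρ²=52; F_rep = 3·(2,-3)/13² = (0.0355,-0.0533)
F = F_att + ΣF_rep = (-5.0060,8.6864)
p' = p + 1/4·F = (-6.2515,-1.8284)

Fx=-5.0060 Fy=8.6864 x'=-6.2515 y'=-1.8284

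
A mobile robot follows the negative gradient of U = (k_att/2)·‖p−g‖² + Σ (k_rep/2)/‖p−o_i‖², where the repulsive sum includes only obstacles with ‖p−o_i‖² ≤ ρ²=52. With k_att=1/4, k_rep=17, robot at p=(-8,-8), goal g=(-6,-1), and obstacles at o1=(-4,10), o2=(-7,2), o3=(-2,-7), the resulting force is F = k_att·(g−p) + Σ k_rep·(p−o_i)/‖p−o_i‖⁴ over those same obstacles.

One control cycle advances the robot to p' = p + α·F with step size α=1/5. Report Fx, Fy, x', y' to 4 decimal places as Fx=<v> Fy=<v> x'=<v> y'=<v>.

F_att = 1/4·(g−p) = 1/4·(2,7) = (0.5000,1.7500)
o1: d²=340 > ρ²=52 → inactive
o2: d²=101 > ρ²=52 → inactive
o3: d²=37 ≤ ρ²=52; F_rep = 17·(-6,-1)/37² = (-0.0745,-0.0124)
F = F_att + ΣF_rep = (0.4255,1.7376)
p' = p + 1/5·F = (-7.9149,-7.6525)

Fx=0.4255 Fy=1.7376 x'=-7.9149 y'=-7.6525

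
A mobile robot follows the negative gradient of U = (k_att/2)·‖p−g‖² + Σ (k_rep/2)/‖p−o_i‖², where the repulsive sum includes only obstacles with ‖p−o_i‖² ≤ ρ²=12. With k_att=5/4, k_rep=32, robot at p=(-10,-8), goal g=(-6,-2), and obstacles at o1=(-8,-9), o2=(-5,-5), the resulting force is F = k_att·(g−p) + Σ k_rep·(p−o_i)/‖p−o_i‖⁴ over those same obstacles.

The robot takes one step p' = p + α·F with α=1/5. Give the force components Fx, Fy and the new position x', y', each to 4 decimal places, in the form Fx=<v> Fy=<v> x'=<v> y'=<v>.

F_att = 5/4·(g−p) = 5/4·(4,6) = (5.0000,7.5000)
o1: d²=5 ≤ ρ²=12; F_rep = 32·(-2,1)/5² = (-2.5600,1.2800)
o2: d²=34 > ρ²=12 → inactive
F = F_att + ΣF_rep = (2.4400,8.7800)
p' = p + 1/5·F = (-9.5120,-6.2440)

Fx=2.4400 Fy=8.7800 x'=-9.5120 y'=-6.2440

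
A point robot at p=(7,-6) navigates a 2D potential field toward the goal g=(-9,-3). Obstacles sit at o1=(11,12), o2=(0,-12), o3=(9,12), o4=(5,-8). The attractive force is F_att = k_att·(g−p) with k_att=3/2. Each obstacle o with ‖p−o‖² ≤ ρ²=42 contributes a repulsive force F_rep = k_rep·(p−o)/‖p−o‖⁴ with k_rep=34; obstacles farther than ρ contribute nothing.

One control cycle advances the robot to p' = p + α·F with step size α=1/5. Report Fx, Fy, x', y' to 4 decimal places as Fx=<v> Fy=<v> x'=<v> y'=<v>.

Fx=-22.9375 Fy=5.5625 x'=2.4125 y'=-4.8875

F_att = 3/2·(g−p) = 3/2·(-16,3) = (-24.0000,4.5000)
o1: d²=340 > ρ²=42 → inactive
o2: d²=85 > ρ²=42 → inactive
o3: d²=328 > ρ²=42 → inactive
o4: d²=8 ≤ ρ²=42; F_rep = 34·(2,2)/8² = (1.0625,1.0625)
F = F_att + ΣF_rep = (-22.9375,5.5625)
p' = p + 1/5·F = (2.4125,-4.8875)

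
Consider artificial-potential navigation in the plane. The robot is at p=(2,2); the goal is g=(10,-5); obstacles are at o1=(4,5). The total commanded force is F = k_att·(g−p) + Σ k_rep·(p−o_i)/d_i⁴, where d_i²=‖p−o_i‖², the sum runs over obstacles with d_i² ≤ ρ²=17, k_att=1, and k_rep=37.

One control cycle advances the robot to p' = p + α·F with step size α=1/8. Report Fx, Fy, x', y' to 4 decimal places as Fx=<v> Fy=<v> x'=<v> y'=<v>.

Fx=7.5621 Fy=-7.6568 x'=2.9453 y'=1.0429

F_att = 1·(g−p) = 1·(8,-7) = (8.0000,-7.0000)
o1: d²=13 ≤ ρ²=17; F_rep = 37·(-2,-3)/13² = (-0.4379,-0.6568)
F = F_att + ΣF_rep = (7.5621,-7.6568)
p' = p + 1/8·F = (2.9453,1.0429)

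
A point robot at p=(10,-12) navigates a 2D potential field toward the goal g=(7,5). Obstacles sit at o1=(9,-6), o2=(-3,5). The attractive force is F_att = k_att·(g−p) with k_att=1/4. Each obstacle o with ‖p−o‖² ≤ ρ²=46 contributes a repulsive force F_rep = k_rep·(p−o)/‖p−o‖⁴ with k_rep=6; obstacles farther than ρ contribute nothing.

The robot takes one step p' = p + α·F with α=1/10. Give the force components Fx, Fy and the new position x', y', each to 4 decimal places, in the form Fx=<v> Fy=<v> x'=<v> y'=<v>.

F_att = 1/4·(g−p) = 1/4·(-3,17) = (-0.7500,4.2500)
o1: d²=37 ≤ ρ²=46; F_rep = 6·(1,-6)/37² = (0.0044,-0.0263)
o2: d²=458 > ρ²=46 → inactive
F = F_att + ΣF_rep = (-0.7456,4.2237)
p' = p + 1/10·F = (9.9254,-11.5776)

Fx=-0.7456 Fy=4.2237 x'=9.9254 y'=-11.5776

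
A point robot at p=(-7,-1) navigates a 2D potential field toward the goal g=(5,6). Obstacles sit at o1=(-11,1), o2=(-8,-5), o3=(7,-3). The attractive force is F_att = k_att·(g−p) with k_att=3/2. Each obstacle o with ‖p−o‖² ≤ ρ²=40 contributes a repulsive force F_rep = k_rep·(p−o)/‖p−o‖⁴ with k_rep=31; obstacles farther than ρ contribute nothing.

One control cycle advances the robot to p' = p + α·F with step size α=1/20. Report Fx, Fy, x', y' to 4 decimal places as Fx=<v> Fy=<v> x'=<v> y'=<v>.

F_att = 3/2·(g−p) = 3/2·(12,7) = (18.0000,10.5000)
o1: d²=20 ≤ ρ²=40; F_rep = 31·(4,-2)/20² = (0.3100,-0.1550)
o2: d²=17 ≤ ρ²=40; F_rep = 31·(1,4)/17² = (0.1073,0.4291)
o3: d²=200 > ρ²=40 → inactive
F = F_att + ΣF_rep = (18.4173,10.7741)
p' = p + 1/20·F = (-6.0791,-0.4613)

Fx=18.4173 Fy=10.7741 x'=-6.0791 y'=-0.4613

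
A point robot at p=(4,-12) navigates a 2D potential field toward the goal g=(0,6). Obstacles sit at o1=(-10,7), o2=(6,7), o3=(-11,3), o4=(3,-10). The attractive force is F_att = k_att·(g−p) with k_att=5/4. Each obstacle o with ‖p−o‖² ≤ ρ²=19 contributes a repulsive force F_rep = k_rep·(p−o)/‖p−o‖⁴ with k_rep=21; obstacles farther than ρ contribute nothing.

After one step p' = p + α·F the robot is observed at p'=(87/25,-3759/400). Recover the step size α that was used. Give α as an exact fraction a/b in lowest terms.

α = 1/8

F_att = 5/4·(g−p) = 5/4·(-4,18) = (-5.0000,22.5000)
o1: d²=557 > ρ²=19 → inactive
o2: d²=365 > ρ²=19 → inactive
o3: d²=450 > ρ²=19 → inactive
o4: d²=5 ≤ ρ²=19; F_rep = 21·(1,-2)/5² = (0.8400,-1.6800)
F = F_att + ΣF_rep = (-4.1600,20.8200)
Δp = p'−p = (-0.5200,2.6025); α = Δx/Fx = (-13/25) / (-104/25) = 1/8
check: Δy/Fy = (1041/400) / (1041/50) = 1/8 ✓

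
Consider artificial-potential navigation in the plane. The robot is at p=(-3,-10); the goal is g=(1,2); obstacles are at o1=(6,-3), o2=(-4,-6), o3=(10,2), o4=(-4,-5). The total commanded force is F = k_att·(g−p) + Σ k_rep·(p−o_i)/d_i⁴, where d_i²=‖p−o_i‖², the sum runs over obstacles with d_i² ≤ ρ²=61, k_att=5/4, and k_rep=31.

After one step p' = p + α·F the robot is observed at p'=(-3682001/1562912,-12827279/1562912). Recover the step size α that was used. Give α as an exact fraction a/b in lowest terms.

α = 1/8

F_att = 5/4·(g−p) = 5/4·(4,12) = (5.0000,15.0000)
o1: d²=130 > ρ²=61 → inactive
o2: d²=17 ≤ ρ²=61; F_rep = 31·(1,-4)/17² = (0.1073,-0.4291)
o3: d²=313 > ρ²=61 → inactive
o4: d²=26 ≤ ρ²=61; F_rep = 31·(1,-5)/26² = (0.0459,-0.2293)
F = F_att + ΣF_rep = (5.1531,14.3416)
Δp = p'−p = (0.6441,1.7927); α = Δx/Fx = (1006735/1562912) / (1006735/195364) = 1/8
check: Δy/Fy = (2801841/1562912) / (2801841/195364) = 1/8 ✓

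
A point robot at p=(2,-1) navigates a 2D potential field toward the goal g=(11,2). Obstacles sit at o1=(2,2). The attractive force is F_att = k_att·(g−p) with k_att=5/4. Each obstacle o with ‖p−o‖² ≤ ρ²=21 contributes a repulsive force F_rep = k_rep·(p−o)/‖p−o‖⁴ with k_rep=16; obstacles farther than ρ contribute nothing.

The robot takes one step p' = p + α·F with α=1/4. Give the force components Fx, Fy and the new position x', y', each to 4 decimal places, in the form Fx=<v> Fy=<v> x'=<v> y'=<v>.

F_att = 5/4·(g−p) = 5/4·(9,3) = (11.2500,3.7500)
o1: d²=9 ≤ ρ²=21; F_rep = 16·(0,-3)/9² = (0.0000,-0.5926)
F = F_att + ΣF_rep = (11.2500,3.1574)
p' = p + 1/4·F = (4.8125,-0.2106)

Fx=11.2500 Fy=3.1574 x'=4.8125 y'=-0.2106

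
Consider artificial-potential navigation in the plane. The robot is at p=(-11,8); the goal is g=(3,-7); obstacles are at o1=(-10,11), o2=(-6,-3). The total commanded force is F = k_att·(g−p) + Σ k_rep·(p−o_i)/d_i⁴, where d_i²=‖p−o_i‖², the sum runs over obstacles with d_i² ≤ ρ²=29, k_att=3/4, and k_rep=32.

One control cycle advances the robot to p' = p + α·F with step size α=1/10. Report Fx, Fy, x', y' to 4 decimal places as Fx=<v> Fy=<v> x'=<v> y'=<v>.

Fx=10.1800 Fy=-12.2100 x'=-9.9820 y'=6.7790

F_att = 3/4·(g−p) = 3/4·(14,-15) = (10.5000,-11.2500)
o1: d²=10 ≤ ρ²=29; F_rep = 32·(-1,-3)/10² = (-0.3200,-0.9600)
o2: d²=146 > ρ²=29 → inactive
F = F_att + ΣF_rep = (10.1800,-12.2100)
p' = p + 1/10·F = (-9.9820,6.7790)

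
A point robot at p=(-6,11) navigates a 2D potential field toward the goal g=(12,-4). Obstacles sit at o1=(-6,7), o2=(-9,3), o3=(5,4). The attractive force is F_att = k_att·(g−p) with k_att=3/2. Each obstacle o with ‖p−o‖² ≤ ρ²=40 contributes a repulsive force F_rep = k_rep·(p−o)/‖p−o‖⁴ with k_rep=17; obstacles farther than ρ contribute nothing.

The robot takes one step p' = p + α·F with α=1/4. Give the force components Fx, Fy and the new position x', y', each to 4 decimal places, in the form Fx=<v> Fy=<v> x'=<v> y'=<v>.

F_att = 3/2·(g−p) = 3/2·(18,-15) = (27.0000,-22.5000)
o1: d²=16 ≤ ρ²=40; F_rep = 17·(0,4)/16² = (0.0000,0.2656)
o2: d²=73 > ρ²=40 → inactive
o3: d²=170 > ρ²=40 → inactive
F = F_att + ΣF_rep = (27.0000,-22.2344)
p' = p + 1/4·F = (0.7500,5.4414)

Fx=27.0000 Fy=-22.2344 x'=0.7500 y'=5.4414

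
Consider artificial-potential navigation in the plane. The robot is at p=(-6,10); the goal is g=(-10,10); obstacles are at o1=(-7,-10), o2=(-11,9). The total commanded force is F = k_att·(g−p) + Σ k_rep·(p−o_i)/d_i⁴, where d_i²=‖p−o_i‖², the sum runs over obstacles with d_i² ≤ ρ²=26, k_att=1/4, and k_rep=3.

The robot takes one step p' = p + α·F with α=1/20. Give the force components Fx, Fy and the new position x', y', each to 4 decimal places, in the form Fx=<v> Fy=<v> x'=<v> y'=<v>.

F_att = 1/4·(g−p) = 1/4·(-4,0) = (-1.0000,0.0000)
o1: d²=401 > ρ²=26 → inactive
o2: d²=26 ≤ ρ²=26; F_rep = 3·(5,1)/26² = (0.0222,0.0044)
F = F_att + ΣF_rep = (-0.9778,0.0044)
p' = p + 1/20·F = (-6.0489,10.0002)

Fx=-0.9778 Fy=0.0044 x'=-6.0489 y'=10.0002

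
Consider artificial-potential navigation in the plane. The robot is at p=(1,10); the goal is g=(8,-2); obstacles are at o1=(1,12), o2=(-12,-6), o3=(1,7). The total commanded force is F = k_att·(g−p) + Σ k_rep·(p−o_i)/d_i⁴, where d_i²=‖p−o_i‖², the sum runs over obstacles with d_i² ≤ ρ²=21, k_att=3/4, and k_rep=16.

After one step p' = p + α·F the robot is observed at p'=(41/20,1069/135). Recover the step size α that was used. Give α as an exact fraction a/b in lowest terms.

F_att = 3/4·(g−p) = 3/4·(7,-12) = (5.2500,-9.0000)
o1: d²=4 ≤ ρ²=21; F_rep = 16·(0,-2)/4² = (0.0000,-2.0000)
o2: d²=425 > ρ²=21 → inactive
o3: d²=9 ≤ ρ²=21; F_rep = 16·(0,3)/9² = (0.0000,0.5926)
F = F_att + ΣF_rep = (5.2500,-10.4074)
Δp = p'−p = (1.0500,-2.0815); α = Δx/Fx = (21/20) / (21/4) = 1/5
check: Δy/Fy = (-281/135) / (-281/27) = 1/5 ✓

α = 1/5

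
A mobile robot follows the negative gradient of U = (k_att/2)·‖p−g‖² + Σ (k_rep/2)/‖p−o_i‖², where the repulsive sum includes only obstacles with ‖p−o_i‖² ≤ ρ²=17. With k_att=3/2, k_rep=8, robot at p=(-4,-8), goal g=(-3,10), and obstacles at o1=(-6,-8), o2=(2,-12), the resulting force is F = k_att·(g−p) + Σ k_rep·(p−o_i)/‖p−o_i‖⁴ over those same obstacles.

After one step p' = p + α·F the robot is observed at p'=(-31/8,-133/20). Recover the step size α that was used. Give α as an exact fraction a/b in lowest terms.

F_att = 3/2·(g−p) = 3/2·(1,18) = (1.5000,27.0000)
o1: d²=4 ≤ ρ²=17; F_rep = 8·(2,0)/4² = (1.0000,0.0000)
o2: d²=52 > ρ²=17 → inactive
F = F_att + ΣF_rep = (2.5000,27.0000)
Δp = p'−p = (0.1250,1.3500); α = Δx/Fx = (1/8) / (5/2) = 1/20
check: Δy/Fy = (27/20) / (27) = 1/20 ✓

α = 1/20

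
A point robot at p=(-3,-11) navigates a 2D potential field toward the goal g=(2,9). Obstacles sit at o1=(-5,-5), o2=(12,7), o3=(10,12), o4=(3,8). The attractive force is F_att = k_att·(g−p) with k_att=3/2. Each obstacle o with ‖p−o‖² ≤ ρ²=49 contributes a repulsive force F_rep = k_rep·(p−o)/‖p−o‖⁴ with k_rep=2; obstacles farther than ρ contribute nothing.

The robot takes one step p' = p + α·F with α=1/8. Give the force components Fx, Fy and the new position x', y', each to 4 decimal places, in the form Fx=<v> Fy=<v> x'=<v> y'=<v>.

F_att = 3/2·(g−p) = 3/2·(5,20) = (7.5000,30.0000)
o1: d²=40 ≤ ρ²=49; F_rep = 2·(2,-6)/40² = (0.0025,-0.0075)
o2: d²=549 > ρ²=49 → inactive
o3: d²=698 > ρ²=49 → inactive
o4: d²=397 > ρ²=49 → inactive
F = F_att + ΣF_rep = (7.5025,29.9925)
p' = p + 1/8·F = (-2.0622,-7.2509)

Fx=7.5025 Fy=29.9925 x'=-2.0622 y'=-7.2509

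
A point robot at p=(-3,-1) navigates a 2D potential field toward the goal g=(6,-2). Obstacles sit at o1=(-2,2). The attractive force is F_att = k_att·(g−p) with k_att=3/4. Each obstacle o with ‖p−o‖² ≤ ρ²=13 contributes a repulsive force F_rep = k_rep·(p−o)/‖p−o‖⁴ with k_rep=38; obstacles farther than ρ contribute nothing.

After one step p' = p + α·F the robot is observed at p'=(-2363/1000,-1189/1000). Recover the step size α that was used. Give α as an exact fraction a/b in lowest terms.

F_att = 3/4·(g−p) = 3/4·(9,-1) = (6.7500,-0.7500)
o1: d²=10 ≤ ρ²=13; F_rep = 38·(-1,-3)/10² = (-0.3800,-1.1400)
F = F_att + ΣF_rep = (6.3700,-1.8900)
Δp = p'−p = (0.6370,-0.1890); α = Δx/Fx = (637/1000) / (637/100) = 1/10
check: Δy/Fy = (-189/1000) / (-189/100) = 1/10 ✓

α = 1/10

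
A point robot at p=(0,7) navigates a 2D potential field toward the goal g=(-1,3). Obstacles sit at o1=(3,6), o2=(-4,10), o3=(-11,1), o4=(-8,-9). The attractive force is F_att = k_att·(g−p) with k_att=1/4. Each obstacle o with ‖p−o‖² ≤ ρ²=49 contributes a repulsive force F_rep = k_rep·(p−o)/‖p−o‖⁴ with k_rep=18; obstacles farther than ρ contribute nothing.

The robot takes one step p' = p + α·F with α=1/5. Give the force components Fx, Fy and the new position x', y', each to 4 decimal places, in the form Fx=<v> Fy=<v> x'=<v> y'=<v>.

F_att = 1/4·(g−p) = 1/4·(-1,-4) = (-0.2500,-1.0000)
o1: d²=10 ≤ ρ²=49; F_rep = 18·(-3,1)/10² = (-0.5400,0.1800)
o2: d²=25 ≤ ρ²=49; F_rep = 18·(4,-3)/25² = (0.1152,-0.0864)
o3: d²=157 > ρ²=49 → inactive
o4: d²=320 > ρ²=49 → inactive
F = F_att + ΣF_rep = (-0.6748,-0.9064)
p' = p + 1/5·F = (-0.1350,6.8187)

Fx=-0.6748 Fy=-0.9064 x'=-0.1350 y'=6.8187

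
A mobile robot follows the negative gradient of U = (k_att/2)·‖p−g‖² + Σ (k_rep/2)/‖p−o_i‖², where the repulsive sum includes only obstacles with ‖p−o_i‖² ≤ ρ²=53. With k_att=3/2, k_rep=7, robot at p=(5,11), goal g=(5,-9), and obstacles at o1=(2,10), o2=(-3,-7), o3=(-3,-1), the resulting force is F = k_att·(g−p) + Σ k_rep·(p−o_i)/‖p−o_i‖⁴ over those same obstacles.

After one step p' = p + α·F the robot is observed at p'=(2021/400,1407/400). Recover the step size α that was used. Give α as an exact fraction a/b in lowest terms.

α = 1/4

F_att = 3/2·(g−p) = 3/2·(0,-20) = (0.0000,-30.0000)
o1: d²=10 ≤ ρ²=53; F_rep = 7·(3,1)/10² = (0.2100,0.0700)
o2: d²=388 > ρ²=53 → inactive
o3: d²=208 > ρ²=53 → inactive
F = F_att + ΣF_rep = (0.2100,-29.9300)
Δp = p'−p = (0.0525,-7.4825); α = Δx/Fx = (21/400) / (21/100) = 1/4
check: Δy/Fy = (-2993/400) / (-2993/100) = 1/4 ✓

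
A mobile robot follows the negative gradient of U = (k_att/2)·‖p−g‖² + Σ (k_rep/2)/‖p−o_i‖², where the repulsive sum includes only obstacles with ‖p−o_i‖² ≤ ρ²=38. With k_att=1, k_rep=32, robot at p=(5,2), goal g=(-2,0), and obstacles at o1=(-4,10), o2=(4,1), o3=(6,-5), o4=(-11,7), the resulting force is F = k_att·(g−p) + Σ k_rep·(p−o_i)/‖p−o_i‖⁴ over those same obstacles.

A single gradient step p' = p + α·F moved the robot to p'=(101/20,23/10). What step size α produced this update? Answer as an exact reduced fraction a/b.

F_att = 1·(g−p) = 1·(-7,-2) = (-7.0000,-2.0000)
o1: d²=145 > ρ²=38 → inactive
o2: d²=2 ≤ ρ²=38; F_rep = 32·(1,1)/2² = (8.0000,8.0000)
o3: d²=50 > ρ²=38 → inactive
o4: d²=281 > ρ²=38 → inactive
F = F_att + ΣF_rep = (1.0000,6.0000)
Δp = p'−p = (0.0500,0.3000); α = Δx/Fx = (1/20) / (1) = 1/20
check: Δy/Fy = (3/10) / (6) = 1/20 ✓

α = 1/20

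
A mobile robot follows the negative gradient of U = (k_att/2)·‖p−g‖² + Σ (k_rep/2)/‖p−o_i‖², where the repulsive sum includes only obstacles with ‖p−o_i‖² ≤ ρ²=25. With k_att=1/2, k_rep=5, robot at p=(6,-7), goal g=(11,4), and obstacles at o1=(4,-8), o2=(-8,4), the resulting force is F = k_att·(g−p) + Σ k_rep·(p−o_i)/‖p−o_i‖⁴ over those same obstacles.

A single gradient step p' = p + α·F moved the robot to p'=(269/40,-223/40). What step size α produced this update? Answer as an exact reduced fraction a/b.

F_att = 1/2·(g−p) = 1/2·(5,11) = (2.5000,5.5000)
o1: d²=5 ≤ ρ²=25; F_rep = 5·(2,1)/5² = (0.4000,0.2000)
o2: d²=317 > ρ²=25 → inactive
F = F_att + ΣF_rep = (2.9000,5.7000)
Δp = p'−p = (0.7250,1.4250); α = Δx/Fx = (29/40) / (29/10) = 1/4
check: Δy/Fy = (57/40) / (57/10) = 1/4 ✓

α = 1/4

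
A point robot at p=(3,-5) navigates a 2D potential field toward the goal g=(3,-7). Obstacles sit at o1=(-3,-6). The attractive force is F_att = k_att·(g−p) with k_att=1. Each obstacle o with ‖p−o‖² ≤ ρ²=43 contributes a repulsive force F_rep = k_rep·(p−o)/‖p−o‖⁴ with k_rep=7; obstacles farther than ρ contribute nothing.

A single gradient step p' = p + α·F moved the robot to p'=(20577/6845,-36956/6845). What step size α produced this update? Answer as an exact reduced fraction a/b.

F_att = 1·(g−p) = 1·(0,-2) = (0.0000,-2.0000)
o1: d²=37 ≤ ρ²=43; F_rep = 7·(6,1)/37² = (0.0307,0.0051)
F = F_att + ΣF_rep = (0.0307,-1.9949)
Δp = p'−p = (0.0061,-0.3990); α = Δx/Fx = (42/6845) / (42/1369) = 1/5
check: Δy/Fy = (-2731/6845) / (-2731/1369) = 1/5 ✓

α = 1/5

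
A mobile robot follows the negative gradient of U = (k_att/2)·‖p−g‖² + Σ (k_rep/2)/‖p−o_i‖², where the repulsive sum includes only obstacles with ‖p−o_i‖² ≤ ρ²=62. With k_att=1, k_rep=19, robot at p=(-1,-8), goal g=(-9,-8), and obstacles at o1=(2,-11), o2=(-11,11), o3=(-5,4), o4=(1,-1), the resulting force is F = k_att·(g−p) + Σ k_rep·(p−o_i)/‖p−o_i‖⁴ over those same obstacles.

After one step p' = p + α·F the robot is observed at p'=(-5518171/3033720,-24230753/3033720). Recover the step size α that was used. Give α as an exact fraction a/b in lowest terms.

F_att = 1·(g−p) = 1·(-8,0) = (-8.0000,0.0000)
o1: d²=18 ≤ ρ²=62; F_rep = 19·(-3,3)/18² = (-0.1759,0.1759)
o2: d²=461 > ρ²=62 → inactive
o3: d²=160 > ρ²=62 → inactive
o4: d²=53 ≤ ρ²=62; F_rep = 19·(-2,-7)/53² = (-0.0135,-0.0473)
F = F_att + ΣF_rep = (-8.1895,0.1286)
Δp = p'−p = (-0.8189,0.0129); α = Δx/Fx = (-2484451/3033720) / (-2484451/303372) = 1/10
check: Δy/Fy = (39007/3033720) / (39007/303372) = 1/10 ✓

α = 1/10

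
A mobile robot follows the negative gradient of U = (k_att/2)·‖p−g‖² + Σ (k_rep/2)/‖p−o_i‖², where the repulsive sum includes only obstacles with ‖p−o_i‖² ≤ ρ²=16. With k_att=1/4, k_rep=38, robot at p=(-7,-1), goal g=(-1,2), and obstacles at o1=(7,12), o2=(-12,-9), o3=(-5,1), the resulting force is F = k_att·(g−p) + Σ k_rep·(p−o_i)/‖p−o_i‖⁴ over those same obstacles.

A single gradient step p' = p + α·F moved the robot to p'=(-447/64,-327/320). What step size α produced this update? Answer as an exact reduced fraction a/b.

F_att = 1/4·(g−p) = 1/4·(6,3) = (1.5000,0.7500)
o1: d²=365 > ρ²=16 → inactive
o2: d²=89 > ρ²=16 → inactive
o3: d²=8 ≤ ρ²=16; F_rep = 38·(-2,-2)/8² = (-1.1875,-1.1875)
F = F_att + ΣF_rep = (0.3125,-0.4375)
Δp = p'−p = (0.0156,-0.0219); α = Δx/Fx = (1/64) / (5/16) = 1/20
check: Δy/Fy = (-7/320) / (-7/16) = 1/20 ✓

α = 1/20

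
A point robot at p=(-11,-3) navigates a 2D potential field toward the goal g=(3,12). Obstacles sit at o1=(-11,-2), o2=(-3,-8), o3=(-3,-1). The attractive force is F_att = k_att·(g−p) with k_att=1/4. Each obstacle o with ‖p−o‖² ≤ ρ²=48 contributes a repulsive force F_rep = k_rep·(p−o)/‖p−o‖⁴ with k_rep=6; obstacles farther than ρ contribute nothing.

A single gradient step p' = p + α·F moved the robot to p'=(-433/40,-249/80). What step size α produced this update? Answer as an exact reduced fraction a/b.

F_att = 1/4·(g−p) = 1/4·(14,15) = (3.5000,3.7500)
o1: d²=1 ≤ ρ²=48; F_rep = 6·(0,-1)/1² = (0.0000,-6.0000)
o2: d²=89 > ρ²=48 → inactive
o3: d²=68 > ρ²=48 → inactive
F = F_att + ΣF_rep = (3.5000,-2.2500)
Δp = p'−p = (0.1750,-0.1125); α = Δx/Fx = (7/40) / (7/2) = 1/20
check: Δy/Fy = (-9/80) / (-9/4) = 1/20 ✓

α = 1/20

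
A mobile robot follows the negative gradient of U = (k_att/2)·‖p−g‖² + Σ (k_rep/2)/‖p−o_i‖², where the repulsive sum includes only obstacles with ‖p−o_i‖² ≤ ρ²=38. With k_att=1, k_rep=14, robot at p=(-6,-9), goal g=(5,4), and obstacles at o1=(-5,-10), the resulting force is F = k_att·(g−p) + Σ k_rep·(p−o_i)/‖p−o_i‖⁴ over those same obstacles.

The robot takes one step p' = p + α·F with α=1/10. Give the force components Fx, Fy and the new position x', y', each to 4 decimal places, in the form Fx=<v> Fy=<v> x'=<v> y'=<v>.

F_att = 1·(g−p) = 1·(11,13) = (11.0000,13.0000)
o1: d²=2 ≤ ρ²=38; F_rep = 14·(-1,1)/2² = (-3.5000,3.5000)
F = F_att + ΣF_rep = (7.5000,16.5000)
p' = p + 1/10·F = (-5.2500,-7.3500)

Fx=7.5000 Fy=16.5000 x'=-5.2500 y'=-7.3500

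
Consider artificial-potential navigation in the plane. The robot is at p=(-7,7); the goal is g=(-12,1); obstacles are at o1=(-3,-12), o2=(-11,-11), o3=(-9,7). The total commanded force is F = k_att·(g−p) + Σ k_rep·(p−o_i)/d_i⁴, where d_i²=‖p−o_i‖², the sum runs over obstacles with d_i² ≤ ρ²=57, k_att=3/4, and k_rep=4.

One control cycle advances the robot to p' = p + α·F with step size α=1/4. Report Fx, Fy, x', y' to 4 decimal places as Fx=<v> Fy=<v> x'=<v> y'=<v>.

Fx=-3.2500 Fy=-4.5000 x'=-7.8125 y'=5.8750

F_att = 3/4·(g−p) = 3/4·(-5,-6) = (-3.7500,-4.5000)
o1: d²=377 > ρ²=57 → inactive
o2: d²=340 > ρ²=57 → inactive
o3: d²=4 ≤ ρ²=57; F_rep = 4·(2,0)/4² = (0.5000,0.0000)
F = F_att + ΣF_rep = (-3.2500,-4.5000)
p' = p + 1/4·F = (-7.8125,5.8750)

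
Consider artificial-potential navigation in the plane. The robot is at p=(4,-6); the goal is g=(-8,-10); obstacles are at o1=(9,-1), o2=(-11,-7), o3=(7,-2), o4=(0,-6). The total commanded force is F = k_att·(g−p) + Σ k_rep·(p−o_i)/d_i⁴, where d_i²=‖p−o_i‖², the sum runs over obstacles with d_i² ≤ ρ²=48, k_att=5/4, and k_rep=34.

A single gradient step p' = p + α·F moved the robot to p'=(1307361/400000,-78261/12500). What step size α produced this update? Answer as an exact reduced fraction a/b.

F_att = 5/4·(g−p) = 5/4·(-12,-4) = (-15.0000,-5.0000)
o1: d²=50 > ρ²=48 → inactive
o2: d²=226 > ρ²=48 → inactive
o3: d²=25 ≤ ρ²=48; F_rep = 34·(-3,-4)/25² = (-0.1632,-0.2176)
o4: d²=16 ≤ ρ²=48; F_rep = 34·(4,0)/16² = (0.5312,0.0000)
F = F_att + ΣF_rep = (-14.6319,-5.2176)
Δp = p'−p = (-0.7316,-0.2609); α = Δx/Fx = (-292639/400000) / (-292639/20000) = 1/20
check: Δy/Fy = (-3261/12500) / (-3261/625) = 1/20 ✓

α = 1/20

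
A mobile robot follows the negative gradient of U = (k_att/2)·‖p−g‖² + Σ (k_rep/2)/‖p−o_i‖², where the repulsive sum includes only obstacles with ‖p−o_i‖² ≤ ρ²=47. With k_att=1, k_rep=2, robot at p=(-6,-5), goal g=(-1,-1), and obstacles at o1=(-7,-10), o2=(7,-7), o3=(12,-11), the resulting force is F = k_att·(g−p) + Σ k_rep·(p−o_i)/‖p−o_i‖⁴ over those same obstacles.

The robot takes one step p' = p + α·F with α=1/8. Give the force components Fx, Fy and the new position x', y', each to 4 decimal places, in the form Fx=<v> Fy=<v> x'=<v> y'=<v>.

F_att = 1·(g−p) = 1·(5,4) = (5.0000,4.0000)
o1: d²=26 ≤ ρ²=47; F_rep = 2·(1,5)/26² = (0.0030,0.0148)
o2: d²=173 > ρ²=47 → inactive
o3: d²=360 > ρ²=47 → inactive
F = F_att + ΣF_rep = (5.0030,4.0148)
p' = p + 1/8·F = (-5.3746,-4.4982)

Fx=5.0030 Fy=4.0148 x'=-5.3746 y'=-4.4982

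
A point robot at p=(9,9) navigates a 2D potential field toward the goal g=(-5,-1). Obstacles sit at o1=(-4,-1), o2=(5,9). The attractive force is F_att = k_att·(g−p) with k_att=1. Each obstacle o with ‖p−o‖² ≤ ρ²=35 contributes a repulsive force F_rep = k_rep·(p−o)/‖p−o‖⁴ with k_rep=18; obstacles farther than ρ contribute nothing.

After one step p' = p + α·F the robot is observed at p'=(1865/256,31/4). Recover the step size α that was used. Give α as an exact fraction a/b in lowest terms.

F_att = 1·(g−p) = 1·(-14,-10) = (-14.0000,-10.0000)
o1: d²=269 > ρ²=35 → inactive
o2: d²=16 ≤ ρ²=35; F_rep = 18·(4,0)/16² = (0.2812,0.0000)
F = F_att + ΣF_rep = (-13.7188,-10.0000)
Δp = p'−p = (-1.7148,-1.2500); α = Δx/Fx = (-439/256) / (-439/32) = 1/8
check: Δy/Fy = (-5/4) / (-10) = 1/8 ✓

α = 1/8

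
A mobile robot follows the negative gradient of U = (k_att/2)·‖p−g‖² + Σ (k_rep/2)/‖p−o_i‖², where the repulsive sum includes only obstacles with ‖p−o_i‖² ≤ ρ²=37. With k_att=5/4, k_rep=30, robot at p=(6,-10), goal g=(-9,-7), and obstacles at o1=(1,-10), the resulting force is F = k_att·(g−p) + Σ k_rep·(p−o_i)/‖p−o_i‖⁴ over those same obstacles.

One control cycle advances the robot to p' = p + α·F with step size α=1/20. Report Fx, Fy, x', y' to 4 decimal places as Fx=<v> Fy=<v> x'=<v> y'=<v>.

Fx=-18.5100 Fy=3.7500 x'=5.0745 y'=-9.8125

F_att = 5/4·(g−p) = 5/4·(-15,3) = (-18.7500,3.7500)
o1: d²=25 ≤ ρ²=37; F_rep = 30·(5,0)/25² = (0.2400,0.0000)
F = F_att + ΣF_rep = (-18.5100,3.7500)
p' = p + 1/20·F = (5.0745,-9.8125)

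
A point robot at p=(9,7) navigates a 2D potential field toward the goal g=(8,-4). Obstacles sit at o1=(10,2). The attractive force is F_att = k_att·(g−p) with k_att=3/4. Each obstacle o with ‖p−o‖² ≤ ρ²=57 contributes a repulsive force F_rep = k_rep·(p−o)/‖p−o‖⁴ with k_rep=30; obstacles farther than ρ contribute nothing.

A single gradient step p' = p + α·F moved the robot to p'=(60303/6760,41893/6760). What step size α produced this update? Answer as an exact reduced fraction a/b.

α = 1/10

F_att = 3/4·(g−p) = 3/4·(-1,-11) = (-0.7500,-8.2500)
o1: d²=26 ≤ ρ²=57; F_rep = 30·(-1,5)/26² = (-0.0444,0.2219)
F = F_att + ΣF_rep = (-0.7944,-8.0281)
Δp = p'−p = (-0.0794,-0.8028); α = Δx/Fx = (-537/6760) / (-537/676) = 1/10
check: Δy/Fy = (-5427/6760) / (-5427/676) = 1/10 ✓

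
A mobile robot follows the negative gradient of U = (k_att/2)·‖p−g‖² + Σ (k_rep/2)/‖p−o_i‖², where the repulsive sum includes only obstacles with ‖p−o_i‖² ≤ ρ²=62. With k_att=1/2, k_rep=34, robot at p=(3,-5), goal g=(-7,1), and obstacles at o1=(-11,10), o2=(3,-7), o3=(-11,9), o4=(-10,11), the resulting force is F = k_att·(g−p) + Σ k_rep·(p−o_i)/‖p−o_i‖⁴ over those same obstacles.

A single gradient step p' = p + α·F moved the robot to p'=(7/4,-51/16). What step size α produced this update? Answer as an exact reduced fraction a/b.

F_att = 1/2·(g−p) = 1/2·(-10,6) = (-5.0000,3.0000)
o1: d²=421 > ρ²=62 → inactive
o2: d²=4 ≤ ρ²=62; F_rep = 34·(0,2)/4² = (0.0000,4.2500)
o3: d²=392 > ρ²=62 → inactive
o4: d²=425 > ρ²=62 → inactive
F = F_att + ΣF_rep = (-5.0000,7.2500)
Δp = p'−p = (-1.2500,1.8125); α = Δx/Fx = (-5/4) / (-5) = 1/4
check: Δy/Fy = (29/16) / (29/4) = 1/4 ✓

α = 1/4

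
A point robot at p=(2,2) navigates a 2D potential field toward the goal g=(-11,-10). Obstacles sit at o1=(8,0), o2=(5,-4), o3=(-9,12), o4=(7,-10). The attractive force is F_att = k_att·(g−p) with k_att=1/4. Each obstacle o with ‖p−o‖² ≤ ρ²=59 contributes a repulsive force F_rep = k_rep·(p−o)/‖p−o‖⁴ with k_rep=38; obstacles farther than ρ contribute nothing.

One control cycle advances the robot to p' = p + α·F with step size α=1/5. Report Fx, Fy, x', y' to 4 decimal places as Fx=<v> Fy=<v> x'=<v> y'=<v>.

Fx=-3.4488 Fy=-2.8399 x'=1.3102 y'=1.4320

F_att = 1/4·(g−p) = 1/4·(-13,-12) = (-3.2500,-3.0000)
o1: d²=40 ≤ ρ²=59; F_rep = 38·(-6,2)/40² = (-0.1425,0.0475)
o2: d²=45 ≤ ρ²=59; F_rep = 38·(-3,6)/45² = (-0.0563,0.1126)
o3: d²=221 > ρ²=59 → inactive
o4: d²=169 > ρ²=59 → inactive
F = F_att + ΣF_rep = (-3.4488,-2.8399)
p' = p + 1/5·F = (1.3102,1.4320)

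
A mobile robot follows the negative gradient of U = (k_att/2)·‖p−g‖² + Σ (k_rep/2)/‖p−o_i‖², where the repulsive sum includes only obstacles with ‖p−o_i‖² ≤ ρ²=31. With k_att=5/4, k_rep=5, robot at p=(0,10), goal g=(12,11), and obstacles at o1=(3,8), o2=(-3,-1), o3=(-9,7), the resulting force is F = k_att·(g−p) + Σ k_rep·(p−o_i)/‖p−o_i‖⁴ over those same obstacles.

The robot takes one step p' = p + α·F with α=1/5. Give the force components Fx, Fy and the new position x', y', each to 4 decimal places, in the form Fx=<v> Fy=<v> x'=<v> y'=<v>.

F_att = 5/4·(g−p) = 5/4·(12,1) = (15.0000,1.2500)
o1: d²=13 ≤ ρ²=31; F_rep = 5·(-3,2)/13² = (-0.0888,0.0592)
o2: d²=130 > ρ²=31 → inactive
o3: d²=90 > ρ²=31 → inactive
F = F_att + ΣF_rep = (14.9112,1.3092)
p' = p + 1/5·F = (2.9822,10.2618)

Fx=14.9112 Fy=1.3092 x'=2.9822 y'=10.2618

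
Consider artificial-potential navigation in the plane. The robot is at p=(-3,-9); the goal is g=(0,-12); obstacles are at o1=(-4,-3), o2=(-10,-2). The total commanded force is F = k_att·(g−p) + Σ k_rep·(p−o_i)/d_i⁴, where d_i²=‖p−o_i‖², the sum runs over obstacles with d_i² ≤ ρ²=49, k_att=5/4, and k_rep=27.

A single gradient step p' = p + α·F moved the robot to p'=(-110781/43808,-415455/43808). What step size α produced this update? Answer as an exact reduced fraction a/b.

α = 1/8

F_att = 5/4·(g−p) = 5/4·(3,-3) = (3.7500,-3.7500)
o1: d²=37 ≤ ρ²=49; F_rep = 27·(1,-6)/37² = (0.0197,-0.1183)
o2: d²=98 > ρ²=49 → inactive
F = F_att + ΣF_rep = (3.7697,-3.8683)
Δp = p'−p = (0.4712,-0.4835); α = Δx/Fx = (20643/43808) / (20643/5476) = 1/8
check: Δy/Fy = (-21183/43808) / (-21183/5476) = 1/8 ✓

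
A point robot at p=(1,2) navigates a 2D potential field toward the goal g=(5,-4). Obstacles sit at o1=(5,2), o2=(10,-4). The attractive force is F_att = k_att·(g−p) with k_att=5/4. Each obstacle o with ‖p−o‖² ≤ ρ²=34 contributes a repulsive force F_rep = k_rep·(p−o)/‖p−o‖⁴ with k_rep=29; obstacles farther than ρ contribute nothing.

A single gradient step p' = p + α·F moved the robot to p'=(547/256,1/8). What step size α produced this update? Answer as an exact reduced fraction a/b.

α = 1/4

F_att = 5/4·(g−p) = 5/4·(4,-6) = (5.0000,-7.5000)
o1: d²=16 ≤ ρ²=34; F_rep = 29·(-4,0)/16² = (-0.4531,0.0000)
o2: d²=117 > ρ²=34 → inactive
F = F_att + ΣF_rep = (4.5469,-7.5000)
Δp = p'−p = (1.1367,-1.8750); α = Δx/Fx = (291/256) / (291/64) = 1/4
check: Δy/Fy = (-15/8) / (-15/2) = 1/4 ✓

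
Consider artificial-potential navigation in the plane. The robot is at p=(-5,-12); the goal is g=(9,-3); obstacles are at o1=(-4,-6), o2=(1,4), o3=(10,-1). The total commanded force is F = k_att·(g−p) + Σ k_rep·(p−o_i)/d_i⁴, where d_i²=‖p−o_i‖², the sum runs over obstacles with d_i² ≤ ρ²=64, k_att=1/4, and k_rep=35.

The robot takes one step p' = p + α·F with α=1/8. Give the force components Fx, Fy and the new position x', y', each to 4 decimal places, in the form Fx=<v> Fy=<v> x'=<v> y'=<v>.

Fx=3.4744 Fy=2.0966 x'=-4.5657 y'=-11.7379

F_att = 1/4·(g−p) = 1/4·(14,9) = (3.5000,2.2500)
o1: d²=37 ≤ ρ²=64; F_rep = 35·(-1,-6)/37² = (-0.0256,-0.1534)
o2: d²=292 > ρ²=64 → inactive
o3: d²=346 > ρ²=64 → inactive
F = F_att + ΣF_rep = (3.4744,2.0966)
p' = p + 1/8·F = (-4.5657,-11.7379)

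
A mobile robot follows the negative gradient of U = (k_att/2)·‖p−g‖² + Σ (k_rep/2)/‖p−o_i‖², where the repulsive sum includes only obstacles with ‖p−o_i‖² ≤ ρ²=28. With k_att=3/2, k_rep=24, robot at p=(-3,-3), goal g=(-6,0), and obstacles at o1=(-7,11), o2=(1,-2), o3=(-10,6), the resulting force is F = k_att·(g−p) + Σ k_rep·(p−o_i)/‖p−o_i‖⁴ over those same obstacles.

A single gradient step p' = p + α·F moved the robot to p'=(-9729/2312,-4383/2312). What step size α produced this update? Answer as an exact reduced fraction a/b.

α = 1/4

F_att = 3/2·(g−p) = 3/2·(-3,3) = (-4.5000,4.5000)
o1: d²=212 > ρ²=28 → inactive
o2: d²=17 ≤ ρ²=28; F_rep = 24·(-4,-1)/17² = (-0.3322,-0.0830)
o3: d²=130 > ρ²=28 → inactive
F = F_att + ΣF_rep = (-4.8322,4.4170)
Δp = p'−p = (-1.2080,1.1042); α = Δx/Fx = (-2793/2312) / (-2793/578) = 1/4
check: Δy/Fy = (2553/2312) / (2553/578) = 1/4 ✓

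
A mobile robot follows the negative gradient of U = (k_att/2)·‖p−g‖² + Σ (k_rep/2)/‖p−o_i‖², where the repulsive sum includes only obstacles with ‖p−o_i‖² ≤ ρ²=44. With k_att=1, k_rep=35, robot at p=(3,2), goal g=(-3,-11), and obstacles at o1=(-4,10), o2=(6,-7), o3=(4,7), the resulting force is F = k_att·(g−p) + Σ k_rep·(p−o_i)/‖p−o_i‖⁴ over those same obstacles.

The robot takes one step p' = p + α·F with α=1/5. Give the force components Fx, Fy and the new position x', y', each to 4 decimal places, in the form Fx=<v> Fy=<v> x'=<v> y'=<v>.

Fx=-6.0518 Fy=-13.2589 x'=1.7896 y'=-0.6518

F_att = 1·(g−p) = 1·(-6,-13) = (-6.0000,-13.0000)
o1: d²=113 > ρ²=44 → inactive
o2: d²=90 > ρ²=44 → inactive
o3: d²=26 ≤ ρ²=44; F_rep = 35·(-1,-5)/26² = (-0.0518,-0.2589)
F = F_att + ΣF_rep = (-6.0518,-13.2589)
p' = p + 1/5·F = (1.7896,-0.6518)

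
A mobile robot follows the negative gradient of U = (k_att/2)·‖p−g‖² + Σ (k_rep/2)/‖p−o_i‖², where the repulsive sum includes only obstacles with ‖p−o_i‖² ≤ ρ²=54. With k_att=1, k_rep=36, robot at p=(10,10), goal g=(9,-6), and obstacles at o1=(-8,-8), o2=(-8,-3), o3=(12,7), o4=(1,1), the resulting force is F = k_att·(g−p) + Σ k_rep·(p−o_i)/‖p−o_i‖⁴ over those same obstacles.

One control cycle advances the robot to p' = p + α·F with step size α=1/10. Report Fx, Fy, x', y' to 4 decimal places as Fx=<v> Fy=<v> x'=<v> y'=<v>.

Fx=-1.4260 Fy=-15.3609 x'=9.8574 y'=8.4639

F_att = 1·(g−p) = 1·(-1,-16) = (-1.0000,-16.0000)
o1: d²=648 > ρ²=54 → inactive
o2: d²=493 > ρ²=54 → inactive
o3: d²=13 ≤ ρ²=54; F_rep = 36·(-2,3)/13² = (-0.4260,0.6391)
o4: d²=162 > ρ²=54 → inactive
F = F_att + ΣF_rep = (-1.4260,-15.3609)
p' = p + 1/10·F = (9.8574,8.4639)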